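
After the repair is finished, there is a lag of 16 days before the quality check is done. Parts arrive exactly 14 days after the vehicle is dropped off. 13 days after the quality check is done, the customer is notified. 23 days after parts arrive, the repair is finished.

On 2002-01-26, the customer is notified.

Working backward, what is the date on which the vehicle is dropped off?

2001-11-21

The customer is notified: Jan 26, 2002.
The quality check is done: Jan 26, 2002 − 13 days = Jan 13, 2002.
The repair is finished: Jan 13, 2002 − 16 days = Dec 28, 2001.
Parts arrive: Dec 28, 2001 − 23 days = Dec 5, 2001.
The vehicle is dropped off: Dec 5, 2001 − 14 days = Nov 21, 2001.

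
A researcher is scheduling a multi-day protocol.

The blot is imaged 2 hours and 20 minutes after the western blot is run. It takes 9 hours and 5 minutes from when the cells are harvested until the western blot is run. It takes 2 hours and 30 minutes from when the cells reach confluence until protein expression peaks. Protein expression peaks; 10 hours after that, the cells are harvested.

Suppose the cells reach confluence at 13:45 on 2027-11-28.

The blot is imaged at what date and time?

13:40 on 2027-11-29

The cells reach confluence: 13:45 Nov 28, 2027.
Protein expression peaks: 13:45 Nov 28, 2027 + 2h30m = 16:15 Nov 28, 2027.
The cells are harvested: 16:15 Nov 28, 2027 + 10h = 02:15 Nov 29, 2027.
The western blot is run: 02:15 Nov 29, 2027 + 9h05m = 11:20 Nov 29, 2027.
The blot is imaged: 11:20 Nov 29, 2027 + 2h20m = 13:40 Nov 29, 2027.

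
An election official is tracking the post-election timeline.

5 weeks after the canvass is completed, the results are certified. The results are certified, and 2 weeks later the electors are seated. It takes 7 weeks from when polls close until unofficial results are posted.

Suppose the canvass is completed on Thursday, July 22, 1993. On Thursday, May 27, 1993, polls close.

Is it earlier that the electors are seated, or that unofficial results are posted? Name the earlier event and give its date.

The canvass is completed: Jul 22, 1993.
The results are certified: Jul 22, 1993 + 5 weeks = Aug 26, 1993.
The electors are seated: Aug 26, 1993 + 2 weeks = Sep 9, 1993.
Polls close: May 27, 1993.
Unofficial results are posted: May 27, 1993 + 7 weeks = Jul 15, 1993.
Comparing: the electors are seated on Sep 9, 1993 vs unofficial results are posted on Jul 15, 1993. Earlier: unofficial results are posted.

Unofficial results are posted — Thursday, July 15, 1993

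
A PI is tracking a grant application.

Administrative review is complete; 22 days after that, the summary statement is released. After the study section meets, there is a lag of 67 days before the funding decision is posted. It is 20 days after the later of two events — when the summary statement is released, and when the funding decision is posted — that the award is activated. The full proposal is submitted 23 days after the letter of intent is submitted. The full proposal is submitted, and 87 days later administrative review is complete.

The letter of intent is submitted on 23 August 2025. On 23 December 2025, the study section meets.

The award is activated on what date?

20 March 2026

The letter of intent is submitted: Aug 23, 2025.
The full proposal is submitted: Aug 23, 2025 + 23 days = Sep 15, 2025.
Administrative review is complete: Sep 15, 2025 + 87 days = Dec 11, 2025.
The summary statement is released: Dec 11, 2025 + 22 days = Jan 2, 2026.
The study section meets: Dec 23, 2025.
The funding decision is posted: Dec 23, 2025 + 67 days = Feb 28, 2026.
Both prerequisites met — the summary statement is released (Jan 2, 2026), the funding decision is posted (Feb 28, 2026); the later is Feb 28, 2026.
The award is activated: Feb 28, 2026 + 20 days = Mar 20, 2026.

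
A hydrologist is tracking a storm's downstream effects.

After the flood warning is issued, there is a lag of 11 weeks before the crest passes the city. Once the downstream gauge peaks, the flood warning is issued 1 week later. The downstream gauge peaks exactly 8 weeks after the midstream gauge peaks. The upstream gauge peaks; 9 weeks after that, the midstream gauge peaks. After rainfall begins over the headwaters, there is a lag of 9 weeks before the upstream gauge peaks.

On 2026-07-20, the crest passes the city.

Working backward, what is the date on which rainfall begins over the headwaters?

2025-10-27

The crest passes the city: Jul 20, 2026.
The flood warning is issued: Jul 20, 2026 − 11 weeks = May 4, 2026.
The downstream gauge peaks: May 4, 2026 − 1 week = Apr 27, 2026.
The midstream gauge peaks: Apr 27, 2026 − 8 weeks = Mar 2, 2026.
The upstream gauge peaks: Mar 2, 2026 − 9 weeks = Dec 29, 2025.
Rainfall begins over the headwaters: Dec 29, 2025 − 9 weeks = Oct 27, 2025.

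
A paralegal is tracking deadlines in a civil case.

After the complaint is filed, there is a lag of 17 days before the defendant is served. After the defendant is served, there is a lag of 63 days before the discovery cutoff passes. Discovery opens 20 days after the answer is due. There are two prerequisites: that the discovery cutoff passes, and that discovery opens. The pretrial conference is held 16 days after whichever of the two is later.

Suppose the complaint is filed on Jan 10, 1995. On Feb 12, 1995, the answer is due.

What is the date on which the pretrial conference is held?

The complaint is filed: Jan 10, 1995.
The defendant is served: Jan 10, 1995 + 17 days = Jan 27, 1995.
The discovery cutoff passes: Jan 27, 1995 + 63 days = Mar 31, 1995.
The answer is due: Feb 12, 1995.
Discovery opens: Feb 12, 1995 + 20 days = Mar 4, 1995.
Both prerequisites met — the discovery cutoff passes (Mar 31, 1995), discovery opens (Mar 4, 1995); the later is Mar 31, 1995.
The pretrial conference is held: Mar 31, 1995 + 16 days = Apr 16, 1995.

Apr 16, 1995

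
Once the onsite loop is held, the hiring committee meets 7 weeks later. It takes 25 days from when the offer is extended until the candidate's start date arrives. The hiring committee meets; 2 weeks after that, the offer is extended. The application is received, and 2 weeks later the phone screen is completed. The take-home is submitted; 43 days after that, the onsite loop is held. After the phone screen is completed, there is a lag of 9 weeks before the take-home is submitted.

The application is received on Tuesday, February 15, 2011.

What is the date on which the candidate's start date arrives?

The application is received: Feb 15, 2011.
The phone screen is completed: Feb 15, 2011 + 2 weeks = Mar 1, 2011.
The take-home is submitted: Mar 1, 2011 + 9 weeks = May 3, 2011.
The onsite loop is held: May 3, 2011 + 43 days = Jun 15, 2011.
The hiring committee meets: Jun 15, 2011 + 7 weeks = Aug 3, 2011.
The offer is extended: Aug 3, 2011 + 2 weeks = Aug 17, 2011.
The candidate's start date arrives: Aug 17, 2011 + 25 days = Sep 11, 2011.

Sunday, September 11, 2011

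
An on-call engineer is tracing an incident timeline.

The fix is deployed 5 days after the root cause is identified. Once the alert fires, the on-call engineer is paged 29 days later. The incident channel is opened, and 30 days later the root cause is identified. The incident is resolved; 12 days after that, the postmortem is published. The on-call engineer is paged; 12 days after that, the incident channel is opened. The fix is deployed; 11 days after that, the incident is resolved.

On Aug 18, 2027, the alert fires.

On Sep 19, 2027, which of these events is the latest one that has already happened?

The alert fires: Aug 18, 2027.
The on-call engineer is paged: Aug 18, 2027 + 29 days = Sep 16, 2027.
The incident channel is opened: Sep 16, 2027 + 12 days = Sep 28, 2027.
The root cause is identified: Sep 28, 2027 + 30 days = Oct 28, 2027.
The fix is deployed: Oct 28, 2027 + 5 days = Nov 2, 2027.
The incident is resolved: Nov 2, 2027 + 11 days = Nov 13, 2027.
The postmortem is published: Nov 13, 2027 + 12 days = Nov 25, 2027.
Sep 19, 2027 falls between when the on-call engineer is paged (Sep 16, 2027) and when the incident channel is opened (Sep 28, 2027).

The on-call engineer is paged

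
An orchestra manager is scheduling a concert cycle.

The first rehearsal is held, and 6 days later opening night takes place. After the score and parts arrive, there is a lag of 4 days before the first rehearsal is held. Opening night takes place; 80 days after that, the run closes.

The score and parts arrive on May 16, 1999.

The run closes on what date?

The score and parts arrive: May 16, 1999.
The first rehearsal is held: May 16, 1999 + 4 days = May 20, 1999.
Opening night takes place: May 20, 1999 + 6 days = May 26, 1999.
The run closes: May 26, 1999 + 80 days = Aug 14, 1999.

August 14, 1999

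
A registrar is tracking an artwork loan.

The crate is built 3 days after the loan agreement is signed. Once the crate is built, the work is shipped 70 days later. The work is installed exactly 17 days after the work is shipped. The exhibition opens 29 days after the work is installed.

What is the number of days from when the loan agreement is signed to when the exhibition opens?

119 days

Causal path: the loan agreement is signed → the crate is built → the work is shipped → the work is installed → the exhibition opens.
Total delay along the path: 3 + 70 + 17 + 29 = 119 days.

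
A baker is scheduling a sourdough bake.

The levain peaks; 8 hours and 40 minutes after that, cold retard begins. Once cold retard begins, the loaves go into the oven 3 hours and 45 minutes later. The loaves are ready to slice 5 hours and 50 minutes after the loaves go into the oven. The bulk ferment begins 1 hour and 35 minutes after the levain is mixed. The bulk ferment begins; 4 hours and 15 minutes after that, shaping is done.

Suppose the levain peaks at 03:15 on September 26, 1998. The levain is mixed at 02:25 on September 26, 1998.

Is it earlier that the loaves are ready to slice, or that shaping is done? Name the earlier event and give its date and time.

Shaping is done — 08:15 on September 26, 1998

The levain peaks: 03:15 Sep 26, 1998.
Cold retard begins: 03:15 Sep 26, 1998 + 8h40m = 11:55 Sep 26, 1998.
The loaves go into the oven: 11:55 Sep 26, 1998 + 3h45m = 15:40 Sep 26, 1998.
The loaves are ready to slice: 15:40 Sep 26, 1998 + 5h50m = 21:30 Sep 26, 1998.
The levain is mixed: 02:25 Sep 26, 1998.
The bulk ferment begins: 02:25 Sep 26, 1998 + 1h35m = 04:00 Sep 26, 1998.
Shaping is done: 04:00 Sep 26, 1998 + 4h15m = 08:15 Sep 26, 1998.
Comparing: the loaves are ready to slice at 21:30 Sep 26, 1998 vs shaping is done at 08:15 Sep 26, 1998. Earlier: shaping is done.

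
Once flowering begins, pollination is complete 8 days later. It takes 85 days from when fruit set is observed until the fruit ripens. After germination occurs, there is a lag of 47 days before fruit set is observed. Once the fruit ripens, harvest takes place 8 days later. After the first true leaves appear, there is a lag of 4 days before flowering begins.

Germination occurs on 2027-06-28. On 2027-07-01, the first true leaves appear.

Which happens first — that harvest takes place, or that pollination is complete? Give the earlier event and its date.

Pollination is complete — 2027-07-13

Germination occurs: Jun 28, 2027.
Fruit set is observed: Jun 28, 2027 + 47 days = Aug 14, 2027.
The fruit ripens: Aug 14, 2027 + 85 days = Nov 7, 2027.
Harvest takes place: Nov 7, 2027 + 8 days = Nov 15, 2027.
The first true leaves appear: Jul 1, 2027.
Flowering begins: Jul 1, 2027 + 4 days = Jul 5, 2027.
Pollination is complete: Jul 5, 2027 + 8 days = Jul 13, 2027.
Comparing: harvest takes place on Nov 15, 2027 vs pollination is complete on Jul 13, 2027. Earlier: pollination is complete.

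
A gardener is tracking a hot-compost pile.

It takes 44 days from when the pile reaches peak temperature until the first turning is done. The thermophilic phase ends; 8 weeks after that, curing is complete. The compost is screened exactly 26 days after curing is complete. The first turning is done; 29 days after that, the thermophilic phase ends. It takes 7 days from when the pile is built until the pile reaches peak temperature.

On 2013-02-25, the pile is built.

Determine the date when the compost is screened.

The pile is built: Feb 25, 2013.
The pile reaches peak temperature: Feb 25, 2013 + 7 days = Mar 4, 2013.
The first turning is done: Mar 4, 2013 + 44 days = Apr 17, 2013.
The thermophilic phase ends: Apr 17, 2013 + 29 days = May 16, 2013.
Curing is complete: May 16, 2013 + 8 weeks = Jul 11, 2013.
The compost is screened: Jul 11, 2013 + 26 days = Aug 6, 2013.

2013-08-06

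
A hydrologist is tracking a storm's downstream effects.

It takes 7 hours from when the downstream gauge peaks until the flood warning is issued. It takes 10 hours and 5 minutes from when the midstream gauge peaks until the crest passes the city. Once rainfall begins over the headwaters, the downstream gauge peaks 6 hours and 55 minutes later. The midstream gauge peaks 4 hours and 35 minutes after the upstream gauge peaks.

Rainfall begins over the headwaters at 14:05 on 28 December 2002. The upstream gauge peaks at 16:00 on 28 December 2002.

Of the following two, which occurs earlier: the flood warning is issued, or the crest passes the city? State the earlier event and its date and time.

Rainfall begins over the headwaters: 14:05 Dec 28, 2002.
The downstream gauge peaks: 14:05 Dec 28, 2002 + 6h55m = 21:00 Dec 28, 2002.
The flood warning is issued: 21:00 Dec 28, 2002 + 7h = 04:00 Dec 29, 2002.
The upstream gauge peaks: 16:00 Dec 28, 2002.
The midstream gauge peaks: 16:00 Dec 28, 2002 + 4h35m = 20:35 Dec 28, 2002.
The crest passes the city: 20:35 Dec 28, 2002 + 10h05m = 06:40 Dec 29, 2002.
Comparing: the flood warning is issued at 04:00 Dec 29, 2002 vs the crest passes the city at 06:40 Dec 29, 2002. Earlier: the flood warning is issued.

The flood warning is issued — 04:00 on 29 December 2002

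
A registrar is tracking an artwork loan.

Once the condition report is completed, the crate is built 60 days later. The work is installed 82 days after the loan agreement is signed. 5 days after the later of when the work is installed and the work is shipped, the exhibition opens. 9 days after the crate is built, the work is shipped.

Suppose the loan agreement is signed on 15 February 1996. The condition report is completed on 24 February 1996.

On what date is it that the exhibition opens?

12 May 1996

The loan agreement is signed: Feb 15, 1996.
The work is installed: Feb 15, 1996 + 82 days = May 7, 1996.
The condition report is completed: Feb 24, 1996.
The crate is built: Feb 24, 1996 + 60 days = Apr 24, 1996.
The work is shipped: Apr 24, 1996 + 9 days = May 3, 1996.
Both prerequisites met — the work is installed (May 7, 1996), the work is shipped (May 3, 1996); the later is May 7, 1996.
The exhibition opens: May 7, 1996 + 5 days = May 12, 1996.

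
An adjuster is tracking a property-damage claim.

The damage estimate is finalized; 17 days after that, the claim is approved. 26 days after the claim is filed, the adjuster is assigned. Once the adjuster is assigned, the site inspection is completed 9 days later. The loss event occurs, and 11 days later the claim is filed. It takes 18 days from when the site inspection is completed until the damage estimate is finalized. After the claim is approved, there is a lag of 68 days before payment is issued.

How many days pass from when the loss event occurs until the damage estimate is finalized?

Causal path: the loss event occurs → the claim is filed → the adjuster is assigned → the site inspection is completed → the damage estimate is finalized.
Total delay along the path: 11 + 26 + 9 + 18 = 64 days.

64 days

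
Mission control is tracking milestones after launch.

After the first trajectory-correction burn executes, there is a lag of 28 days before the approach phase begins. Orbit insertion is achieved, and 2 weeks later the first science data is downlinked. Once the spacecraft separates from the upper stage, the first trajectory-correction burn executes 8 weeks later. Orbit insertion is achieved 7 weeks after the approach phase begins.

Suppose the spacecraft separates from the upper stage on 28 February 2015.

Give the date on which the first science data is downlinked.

The spacecraft separates from the upper stage: Feb 28, 2015.
The first trajectory-correction burn executes: Feb 28, 2015 + 8 weeks = Apr 25, 2015.
The approach phase begins: Apr 25, 2015 + 28 days = May 23, 2015.
Orbit insertion is achieved: May 23, 2015 + 7 weeks = Jul 11, 2015.
The first science data is downlinked: Jul 11, 2015 + 2 weeks = Jul 25, 2015.

25 July 2015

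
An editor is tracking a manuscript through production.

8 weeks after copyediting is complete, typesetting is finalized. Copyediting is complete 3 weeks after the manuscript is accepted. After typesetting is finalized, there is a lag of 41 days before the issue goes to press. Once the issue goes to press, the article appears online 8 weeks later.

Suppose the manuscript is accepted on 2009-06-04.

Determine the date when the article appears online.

2009-11-25

The manuscript is accepted: Jun 4, 2009.
Copyediting is complete: Jun 4, 2009 + 3 weeks = Jun 25, 2009.
Typesetting is finalized: Jun 25, 2009 + 8 weeks = Aug 20, 2009.
The issue goes to press: Aug 20, 2009 + 41 days = Sep 30, 2009.
The article appears online: Sep 30, 2009 + 8 weeks = Nov 25, 2009.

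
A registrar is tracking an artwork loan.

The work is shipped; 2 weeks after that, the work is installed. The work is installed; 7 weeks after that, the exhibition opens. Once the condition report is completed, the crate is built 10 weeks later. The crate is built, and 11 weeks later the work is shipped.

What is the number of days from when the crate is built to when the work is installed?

Causal path: the crate is built → the work is shipped → the work is installed.
Total delay along the path: 11 + 2 weeks = 13 weeks = 91 days.

91 days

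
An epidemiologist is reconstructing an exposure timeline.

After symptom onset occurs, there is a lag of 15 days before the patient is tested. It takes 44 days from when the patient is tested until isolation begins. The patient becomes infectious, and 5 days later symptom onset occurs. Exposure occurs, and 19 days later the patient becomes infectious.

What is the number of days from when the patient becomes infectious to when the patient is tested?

20 days

Causal path: the patient becomes infectious → symptom onset occurs → the patient is tested.
Total delay along the path: 5 + 15 = 20 days.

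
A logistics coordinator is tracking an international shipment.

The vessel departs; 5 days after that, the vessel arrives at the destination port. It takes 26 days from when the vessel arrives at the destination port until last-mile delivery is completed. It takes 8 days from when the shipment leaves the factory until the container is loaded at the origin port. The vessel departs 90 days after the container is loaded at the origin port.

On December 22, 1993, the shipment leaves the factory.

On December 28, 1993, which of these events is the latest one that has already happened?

The shipment leaves the factory

The shipment leaves the factory: Dec 22, 1993.
The container is loaded at the origin port: Dec 22, 1993 + 8 days = Dec 30, 1993.
The vessel departs: Dec 30, 1993 + 90 days = Mar 30, 1994.
The vessel arrives at the destination port: Mar 30, 1994 + 5 days = Apr 4, 1994.
Last-mile delivery is completed: Apr 4, 1994 + 26 days = Apr 30, 1994.
Dec 28, 1993 falls between when the shipment leaves the factory (Dec 22, 1993) and when the container is loaded at the origin port (Dec 30, 1993).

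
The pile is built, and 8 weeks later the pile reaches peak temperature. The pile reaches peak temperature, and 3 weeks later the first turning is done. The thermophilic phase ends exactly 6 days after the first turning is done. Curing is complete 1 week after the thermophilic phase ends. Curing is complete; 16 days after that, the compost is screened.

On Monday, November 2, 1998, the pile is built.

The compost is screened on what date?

The pile is built: Nov 2, 1998.
The pile reaches peak temperature: Nov 2, 1998 + 8 weeks = Dec 28, 1998.
The first turning is done: Dec 28, 1998 + 3 weeks = Jan 18, 1999.
The thermophilic phase ends: Jan 18, 1999 + 6 days = Jan 24, 1999.
Curing is complete: Jan 24, 1999 + 1 week = Jan 31, 1999.
The compost is screened: Jan 31, 1999 + 16 days = Feb 16, 1999.

Tuesday, February 16, 1999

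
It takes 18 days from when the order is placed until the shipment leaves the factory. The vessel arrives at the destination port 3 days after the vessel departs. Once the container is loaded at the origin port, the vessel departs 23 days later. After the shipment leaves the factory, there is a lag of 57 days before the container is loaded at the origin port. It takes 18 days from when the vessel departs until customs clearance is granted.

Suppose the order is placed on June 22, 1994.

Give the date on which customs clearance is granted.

October 16, 1994

The order is placed: Jun 22, 1994.
The shipment leaves the factory: Jun 22, 1994 + 18 days = Jul 10, 1994.
The container is loaded at the origin port: Jul 10, 1994 + 57 days = Sep 5, 1994.
The vessel departs: Sep 5, 1994 + 23 days = Sep 28, 1994.
Customs clearance is granted: Sep 28, 1994 + 18 days = Oct 16, 1994.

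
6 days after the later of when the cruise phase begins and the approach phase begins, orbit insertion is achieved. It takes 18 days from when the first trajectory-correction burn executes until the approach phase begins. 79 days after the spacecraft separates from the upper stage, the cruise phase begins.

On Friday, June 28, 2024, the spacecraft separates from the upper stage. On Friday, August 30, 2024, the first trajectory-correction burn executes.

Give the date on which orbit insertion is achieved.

Monday, September 23, 2024

The spacecraft separates from the upper stage: Jun 28, 2024.
The cruise phase begins: Jun 28, 2024 + 79 days = Sep 15, 2024.
The first trajectory-correction burn executes: Aug 30, 2024.
The approach phase begins: Aug 30, 2024 + 18 days = Sep 17, 2024.
Both prerequisites met — the cruise phase begins (Sep 15, 2024), the approach phase begins (Sep 17, 2024); the later is Sep 17, 2024.
Orbit insertion is achieved: Sep 17, 2024 + 6 days = Sep 23, 2024.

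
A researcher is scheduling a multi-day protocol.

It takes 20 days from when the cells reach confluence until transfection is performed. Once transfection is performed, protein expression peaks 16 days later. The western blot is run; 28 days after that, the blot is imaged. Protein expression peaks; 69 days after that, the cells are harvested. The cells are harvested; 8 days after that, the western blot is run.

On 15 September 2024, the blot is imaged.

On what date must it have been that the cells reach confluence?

The blot is imaged: Sep 15, 2024.
The western blot is run: Sep 15, 2024 − 28 days = Aug 18, 2024.
The cells are harvested: Aug 18, 2024 − 8 days = Aug 10, 2024.
Protein expression peaks: Aug 10, 2024 − 69 days = Jun 2, 2024.
Transfection is performed: Jun 2, 2024 − 16 days = May 17, 2024.
The cells reach confluence: May 17, 2024 − 20 days = Apr 27, 2024.

27 April 2024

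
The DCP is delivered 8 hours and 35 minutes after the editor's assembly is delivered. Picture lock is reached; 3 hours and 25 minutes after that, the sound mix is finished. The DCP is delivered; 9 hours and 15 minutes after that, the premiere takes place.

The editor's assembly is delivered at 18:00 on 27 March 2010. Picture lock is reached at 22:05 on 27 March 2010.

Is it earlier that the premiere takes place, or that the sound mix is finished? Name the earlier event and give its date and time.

The editor's assembly is delivered: 18:00 Mar 27, 2010.
The DCP is delivered: 18:00 Mar 27, 2010 + 8h35m = 02:35 Mar 28, 2010.
The premiere takes place: 02:35 Mar 28, 2010 + 9h15m = 11:50 Mar 28, 2010.
Picture lock is reached: 22:05 Mar 27, 2010.
The sound mix is finished: 22:05 Mar 27, 2010 + 3h25m = 01:30 Mar 28, 2010.
Comparing: the premiere takes place at 11:50 Mar 28, 2010 vs the sound mix is finished at 01:30 Mar 28, 2010. Earlier: the sound mix is finished.

The sound mix is finished — 01:30 on 28 March 2010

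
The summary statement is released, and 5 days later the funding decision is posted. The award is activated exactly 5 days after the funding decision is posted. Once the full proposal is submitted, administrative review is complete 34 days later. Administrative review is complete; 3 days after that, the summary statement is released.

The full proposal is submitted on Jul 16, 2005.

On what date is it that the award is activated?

The full proposal is submitted: Jul 16, 2005.
Administrative review is complete: Jul 16, 2005 + 34 days = Aug 19, 2005.
The summary statement is released: Aug 19, 2005 + 3 days = Aug 22, 2005.
The funding decision is posted: Aug 22, 2005 + 5 days = Aug 27, 2005.
The award is activated: Aug 27, 2005 + 5 days = Sep 1, 2005.

Sep 1, 2005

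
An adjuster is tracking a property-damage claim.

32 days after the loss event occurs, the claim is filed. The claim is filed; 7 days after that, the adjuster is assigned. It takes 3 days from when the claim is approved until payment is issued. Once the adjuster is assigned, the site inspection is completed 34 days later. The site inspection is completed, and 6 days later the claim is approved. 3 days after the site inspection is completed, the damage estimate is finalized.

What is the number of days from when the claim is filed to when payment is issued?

Causal path: the claim is filed → the adjuster is assigned → the site inspection is completed → the claim is approved → payment is issued.
Total delay along the path: 7 + 34 + 6 + 3 = 50 days.

50 days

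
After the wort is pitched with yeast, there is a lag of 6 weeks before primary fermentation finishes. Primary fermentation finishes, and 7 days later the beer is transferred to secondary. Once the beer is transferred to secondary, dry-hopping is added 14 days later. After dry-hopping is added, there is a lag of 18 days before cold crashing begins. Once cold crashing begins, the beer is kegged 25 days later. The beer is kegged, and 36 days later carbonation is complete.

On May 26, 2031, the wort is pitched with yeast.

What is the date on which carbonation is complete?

Oct 15, 2031

The wort is pitched with yeast: May 26, 2031.
Primary fermentation finishes: May 26, 2031 + 6 weeks = Jul 7, 2031.
The beer is transferred to secondary: Jul 7, 2031 + 7 days = Jul 14, 2031.
Dry-hopping is added: Jul 14, 2031 + 14 days = Jul 28, 2031.
Cold crashing begins: Jul 28, 2031 + 18 days = Aug 15, 2031.
The beer is kegged: Aug 15, 2031 + 25 days = Sep 9, 2031.
Carbonation is complete: Sep 9, 2031 + 36 days = Oct 15, 2031.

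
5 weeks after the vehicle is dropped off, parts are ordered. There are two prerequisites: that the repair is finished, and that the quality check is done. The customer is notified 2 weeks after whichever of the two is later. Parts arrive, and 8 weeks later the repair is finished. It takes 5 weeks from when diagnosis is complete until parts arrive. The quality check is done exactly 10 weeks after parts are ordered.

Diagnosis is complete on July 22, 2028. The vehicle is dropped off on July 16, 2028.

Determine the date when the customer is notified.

November 12, 2028

Diagnosis is complete: Jul 22, 2028.
Parts arrive: Jul 22, 2028 + 5 weeks = Aug 26, 2028.
The repair is finished: Aug 26, 2028 + 8 weeks = Oct 21, 2028.
The vehicle is dropped off: Jul 16, 2028.
Parts are ordered: Jul 16, 2028 + 5 weeks = Aug 20, 2028.
The quality check is done: Aug 20, 2028 + 10 weeks = Oct 29, 2028.
Both prerequisites met — the repair is finished (Oct 21, 2028), the quality check is done (Oct 29, 2028); the later is Oct 29, 2028.
The customer is notified: Oct 29, 2028 + 2 weeks = Nov 12, 2028.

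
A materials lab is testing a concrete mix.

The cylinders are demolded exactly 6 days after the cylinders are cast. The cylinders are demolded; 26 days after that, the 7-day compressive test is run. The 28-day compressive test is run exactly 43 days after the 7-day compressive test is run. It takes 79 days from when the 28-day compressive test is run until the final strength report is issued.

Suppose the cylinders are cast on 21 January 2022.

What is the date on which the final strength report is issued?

The cylinders are cast: Jan 21, 2022.
The cylinders are demolded: Jan 21, 2022 + 6 days = Jan 27, 2022.
The 7-day compressive test is run: Jan 27, 2022 + 26 days = Feb 22, 2022.
The 28-day compressive test is run: Feb 22, 2022 + 43 days = Apr 6, 2022.
The final strength report is issued: Apr 6, 2022 + 79 days = Jun 24, 2022.

24 June 2022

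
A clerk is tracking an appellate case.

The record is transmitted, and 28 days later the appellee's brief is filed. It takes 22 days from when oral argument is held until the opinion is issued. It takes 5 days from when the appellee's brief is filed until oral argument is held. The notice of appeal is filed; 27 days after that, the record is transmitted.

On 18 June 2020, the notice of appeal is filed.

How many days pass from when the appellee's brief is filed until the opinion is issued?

Causal path: the appellee's brief is filed → oral argument is held → the opinion is issued.
Total delay along the path: 5 + 22 = 27 days.

27 days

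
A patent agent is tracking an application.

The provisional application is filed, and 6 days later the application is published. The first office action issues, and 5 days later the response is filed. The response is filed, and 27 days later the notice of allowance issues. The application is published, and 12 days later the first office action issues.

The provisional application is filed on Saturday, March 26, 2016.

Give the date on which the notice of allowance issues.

The provisional application is filed: Mar 26, 2016.
The application is published: Mar 26, 2016 + 6 days = Apr 1, 2016.
The first office action issues: Apr 1, 2016 + 12 days = Apr 13, 2016.
The response is filed: Apr 13, 2016 + 5 days = Apr 18, 2016.
The notice of allowance issues: Apr 18, 2016 + 27 days = May 15, 2016.

Sunday, May 15, 2016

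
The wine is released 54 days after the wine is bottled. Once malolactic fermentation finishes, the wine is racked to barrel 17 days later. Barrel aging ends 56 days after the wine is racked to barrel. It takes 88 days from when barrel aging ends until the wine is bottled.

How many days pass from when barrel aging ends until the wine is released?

Causal path: barrel aging ends → the wine is bottled → the wine is released.
Total delay along the path: 88 + 54 = 142 days.

142 days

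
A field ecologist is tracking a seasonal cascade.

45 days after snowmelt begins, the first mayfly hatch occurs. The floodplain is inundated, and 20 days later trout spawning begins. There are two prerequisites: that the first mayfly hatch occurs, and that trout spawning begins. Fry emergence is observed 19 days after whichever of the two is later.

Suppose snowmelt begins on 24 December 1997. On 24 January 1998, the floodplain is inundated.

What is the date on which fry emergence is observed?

4 March 1998

Snowmelt begins: Dec 24, 1997.
The first mayfly hatch occurs: Dec 24, 1997 + 45 days = Feb 7, 1998.
The floodplain is inundated: Jan 24, 1998.
Trout spawning begins: Jan 24, 1998 + 20 days = Feb 13, 1998.
Both prerequisites met — the first mayfly hatch occurs (Feb 7, 1998), trout spawning begins (Feb 13, 1998); the later is Feb 13, 1998.
Fry emergence is observed: Feb 13, 1998 + 19 days = Mar 4, 1998.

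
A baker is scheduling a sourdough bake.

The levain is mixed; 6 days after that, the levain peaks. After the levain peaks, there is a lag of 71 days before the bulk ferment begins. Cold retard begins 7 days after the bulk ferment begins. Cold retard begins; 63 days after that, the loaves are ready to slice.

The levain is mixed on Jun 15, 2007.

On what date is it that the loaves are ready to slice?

Nov 9, 2007

The levain is mixed: Jun 15, 2007.
The levain peaks: Jun 15, 2007 + 6 days = Jun 21, 2007.
The bulk ferment begins: Jun 21, 2007 + 71 days = Aug 31, 2007.
Cold retard begins: Aug 31, 2007 + 7 days = Sep 7, 2007.
The loaves are ready to slice: Sep 7, 2007 + 63 days = Nov 9, 2007.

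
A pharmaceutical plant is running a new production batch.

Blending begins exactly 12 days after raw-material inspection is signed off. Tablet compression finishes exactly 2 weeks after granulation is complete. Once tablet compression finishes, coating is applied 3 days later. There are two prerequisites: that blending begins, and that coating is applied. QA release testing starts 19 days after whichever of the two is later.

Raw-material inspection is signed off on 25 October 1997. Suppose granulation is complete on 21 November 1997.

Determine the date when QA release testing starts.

Raw-material inspection is signed off: Oct 25, 1997.
Blending begins: Oct 25, 1997 + 12 days = Nov 6, 1997.
Granulation is complete: Nov 21, 1997.
Tablet compression finishes: Nov 21, 1997 + 2 weeks = Dec 5, 1997.
Coating is applied: Dec 5, 1997 + 3 days = Dec 8, 1997.
Both prerequisites met — blending begins (Nov 6, 1997), coating is applied (Dec 8, 1997); the later is Dec 8, 1997.
QA release testing starts: Dec 8, 1997 + 19 days = Dec 27, 1997.

27 December 1997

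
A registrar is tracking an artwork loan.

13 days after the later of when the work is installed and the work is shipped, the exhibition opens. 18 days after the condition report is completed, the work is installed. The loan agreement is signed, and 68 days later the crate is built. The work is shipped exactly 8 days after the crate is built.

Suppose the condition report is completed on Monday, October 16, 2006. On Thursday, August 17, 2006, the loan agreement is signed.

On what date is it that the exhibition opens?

The condition report is completed: Oct 16, 2006.
The work is installed: Oct 16, 2006 + 18 days = Nov 3, 2006.
The loan agreement is signed: Aug 17, 2006.
The crate is built: Aug 17, 2006 + 68 days = Oct 24, 2006.
The work is shipped: Oct 24, 2006 + 8 days = Nov 1, 2006.
Both prerequisites met — the work is installed (Nov 3, 2006), the work is shipped (Nov 1, 2006); the later is Nov 3, 2006.
The exhibition opens: Nov 3, 2006 + 13 days = Nov 16, 2006.

Thursday, November 16, 2006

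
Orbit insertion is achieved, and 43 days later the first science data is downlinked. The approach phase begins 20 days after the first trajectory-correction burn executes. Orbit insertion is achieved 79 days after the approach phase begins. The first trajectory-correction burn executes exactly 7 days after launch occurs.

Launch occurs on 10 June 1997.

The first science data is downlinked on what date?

6 November 1997

Launch occurs: Jun 10, 1997.
The first trajectory-correction burn executes: Jun 10, 1997 + 7 days = Jun 17, 1997.
The approach phase begins: Jun 17, 1997 + 20 days = Jul 7, 1997.
Orbit insertion is achieved: Jul 7, 1997 + 79 days = Sep 24, 1997.
The first science data is downlinked: Sep 24, 1997 + 43 days = Nov 6, 1997.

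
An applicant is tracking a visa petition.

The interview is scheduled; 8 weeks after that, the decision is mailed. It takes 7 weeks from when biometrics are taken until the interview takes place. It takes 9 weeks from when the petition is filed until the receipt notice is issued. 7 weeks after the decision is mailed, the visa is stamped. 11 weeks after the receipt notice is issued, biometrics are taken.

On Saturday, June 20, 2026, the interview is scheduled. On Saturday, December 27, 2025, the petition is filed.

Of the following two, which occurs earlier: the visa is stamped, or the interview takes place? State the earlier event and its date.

The interview takes place — Saturday, July 4, 2026

The interview is scheduled: Jun 20, 2026.
The decision is mailed: Jun 20, 2026 + 8 weeks = Aug 15, 2026.
The visa is stamped: Aug 15, 2026 + 7 weeks = Oct 3, 2026.
The petition is filed: Dec 27, 2025.
The receipt notice is issued: Dec 27, 2025 + 9 weeks = Feb 28, 2026.
Biometrics are taken: Feb 28, 2026 + 11 weeks = May 16, 2026.
The interview takes place: May 16, 2026 + 7 weeks = Jul 4, 2026.
Comparing: the visa is stamped on Oct 3, 2026 vs the interview takes place on Jul 4, 2026. Earlier: the interview takes place.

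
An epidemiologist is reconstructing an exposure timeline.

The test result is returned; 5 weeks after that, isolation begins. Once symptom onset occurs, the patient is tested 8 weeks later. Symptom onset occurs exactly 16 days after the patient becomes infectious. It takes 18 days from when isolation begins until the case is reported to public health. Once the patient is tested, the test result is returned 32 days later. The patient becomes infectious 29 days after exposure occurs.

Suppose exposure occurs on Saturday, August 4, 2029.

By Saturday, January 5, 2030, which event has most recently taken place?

Exposure occurs: Aug 4, 2029.
The patient becomes infectious: Aug 4, 2029 + 29 days = Sep 2, 2029.
Symptom onset occurs: Sep 2, 2029 + 16 days = Sep 18, 2029.
The patient is tested: Sep 18, 2029 + 8 weeks = Nov 13, 2029.
The test result is returned: Nov 13, 2029 + 32 days = Dec 15, 2029.
Isolation begins: Dec 15, 2029 + 5 weeks = Jan 19, 2030.
The case is reported to public health: Jan 19, 2030 + 18 days = Feb 6, 2030.
Jan 5, 2030 falls between when the test result is returned (Dec 15, 2029) and when isolation begins (Jan 19, 2030).

The test result is returned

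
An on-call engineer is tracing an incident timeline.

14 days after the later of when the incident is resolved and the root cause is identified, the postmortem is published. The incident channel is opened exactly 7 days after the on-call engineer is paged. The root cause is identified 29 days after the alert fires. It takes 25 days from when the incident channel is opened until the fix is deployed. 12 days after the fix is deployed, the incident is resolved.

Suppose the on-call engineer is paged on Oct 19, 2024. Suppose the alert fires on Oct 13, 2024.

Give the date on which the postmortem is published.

The on-call engineer is paged: Oct 19, 2024.
The incident channel is opened: Oct 19, 2024 + 7 days = Oct 26, 2024.
The fix is deployed: Oct 26, 2024 + 25 days = Nov 20, 2024.
The incident is resolved: Nov 20, 2024 + 12 days = Dec 2, 2024.
The alert fires: Oct 13, 2024.
The root cause is identified: Oct 13, 2024 + 29 days = Nov 11, 2024.
Both prerequisites met — the incident is resolved (Dec 2, 2024), the root cause is identified (Nov 11, 2024); the later is Dec 2, 2024.
The postmortem is published: Dec 2, 2024 + 14 days = Dec 16, 2024.

Dec 16, 2024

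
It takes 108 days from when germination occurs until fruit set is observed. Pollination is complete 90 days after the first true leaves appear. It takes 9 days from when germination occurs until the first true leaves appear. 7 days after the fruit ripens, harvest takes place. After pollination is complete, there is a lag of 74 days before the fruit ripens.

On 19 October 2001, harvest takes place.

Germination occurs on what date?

Harvest takes place: Oct 19, 2001.
The fruit ripens: Oct 19, 2001 − 7 days = Oct 12, 2001.
Pollination is complete: Oct 12, 2001 − 74 days = Jul 30, 2001.
The first true leaves appear: Jul 30, 2001 − 90 days = May 1, 2001.
Germination occurs: May 1, 2001 − 9 days = Apr 22, 2001.

22 April 2001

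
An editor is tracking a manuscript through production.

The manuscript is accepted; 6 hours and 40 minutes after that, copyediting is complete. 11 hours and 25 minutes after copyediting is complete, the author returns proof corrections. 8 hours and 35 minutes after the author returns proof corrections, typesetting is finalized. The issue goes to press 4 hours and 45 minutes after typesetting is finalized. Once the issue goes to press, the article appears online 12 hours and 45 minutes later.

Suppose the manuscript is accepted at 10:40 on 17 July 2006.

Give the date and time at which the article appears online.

06:50 on 19 July 2006

The manuscript is accepted: 10:40 Jul 17, 2006.
Copyediting is complete: 10:40 Jul 17, 2006 + 6h40m = 17:20 Jul 17, 2006.
The author returns proof corrections: 17:20 Jul 17, 2006 + 11h25m = 04:45 Jul 18, 2006.
Typesetting is finalized: 04:45 Jul 18, 2006 + 8h35m = 13:20 Jul 18, 2006.
The issue goes to press: 13:20 Jul 18, 2006 + 4h45m = 18:05 Jul 18, 2006.
The article appears online: 18:05 Jul 18, 2006 + 12h45m = 06:50 Jul 19, 2006.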